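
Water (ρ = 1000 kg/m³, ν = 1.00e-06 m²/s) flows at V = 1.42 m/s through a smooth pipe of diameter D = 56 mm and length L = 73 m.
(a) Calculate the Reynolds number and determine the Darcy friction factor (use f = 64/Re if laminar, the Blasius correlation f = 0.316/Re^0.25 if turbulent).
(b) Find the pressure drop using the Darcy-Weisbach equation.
(a) Re = V·D/ν = 1.42·0.056/1.00e-06 = 79520 → turbulent (Re > 4000); f = 0.316/Re^0.25 = 0.316/79520^0.25 = 0.018818
(b) Darcy-Weisbach: ΔP = f·(L/D)·½ρV²/1000 = 0.018818·(73/0.056)·½·1000·1.42²/1000 = 24.73 kPa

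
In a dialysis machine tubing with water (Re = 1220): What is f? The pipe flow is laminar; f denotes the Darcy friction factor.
Formula: f = \frac{64}{Re}
f = 64/1220 = 0.05246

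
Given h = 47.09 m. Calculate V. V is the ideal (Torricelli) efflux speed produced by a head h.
Formula: V = \sqrt{2 g h}
V = √(2·9.81·47.09) = 30.4 m/s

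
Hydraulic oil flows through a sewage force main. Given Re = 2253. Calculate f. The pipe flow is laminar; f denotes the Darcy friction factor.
Formula: f = \frac{64}{Re}
f = 64/2253 = 0.02841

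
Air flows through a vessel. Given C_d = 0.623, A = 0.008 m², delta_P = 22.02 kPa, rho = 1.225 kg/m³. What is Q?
Formula: Q = C_d A \sqrt{\frac{2 \Delta P}{\rho}}
Q = 0.623·0.008·√(2·(22.02·1000)/1.225)·1000 = 945 L/s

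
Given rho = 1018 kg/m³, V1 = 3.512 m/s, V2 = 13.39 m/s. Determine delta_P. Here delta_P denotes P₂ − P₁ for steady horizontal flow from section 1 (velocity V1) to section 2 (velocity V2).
Formula: \Delta P = \frac{1}{2} \rho (V_1^2 - V_2^2)
delta_P = 0.5·1018·(3.512² − 13.39²)/1000 = -84.98 kPa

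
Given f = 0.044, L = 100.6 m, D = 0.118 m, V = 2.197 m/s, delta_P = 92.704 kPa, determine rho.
Formula: \Delta P = f \frac{L}{D} \frac{\rho V^2}{2}
Substituting knowns: 92.704 = 0.044·(100.6/0.118)·0.5·rho·2.197²/1000
Solving for rho: rho = (92.704·1000)/(0.044·(100.6/0.118)·0.5·2.197²) = 1024 kg/m³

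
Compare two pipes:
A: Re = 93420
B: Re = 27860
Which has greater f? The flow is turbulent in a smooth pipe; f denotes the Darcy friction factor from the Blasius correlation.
f(A) = 0.01807, f(B) = 0.02446. Answer: B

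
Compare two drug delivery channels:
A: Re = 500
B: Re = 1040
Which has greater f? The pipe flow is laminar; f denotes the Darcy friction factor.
f(A) = 0.128, f(B) = 0.06154. Answer: A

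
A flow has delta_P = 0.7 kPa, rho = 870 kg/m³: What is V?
Formula: V = \sqrt{\frac{2 \Delta P}{\rho}}
V = √(2·(0.7·1000)/870) = 1.269 m/s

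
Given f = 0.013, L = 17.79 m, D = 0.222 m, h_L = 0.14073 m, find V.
Formula: h_L = f \frac{L}{D} \frac{V^2}{2g}
Substituting knowns: 0.14073 = 0.013·(17.79/0.222)·V²/(2·9.81)
Solving for V: V = √(0.14073·2·9.81/(0.013·(17.79/0.222))) = 1.628 m/s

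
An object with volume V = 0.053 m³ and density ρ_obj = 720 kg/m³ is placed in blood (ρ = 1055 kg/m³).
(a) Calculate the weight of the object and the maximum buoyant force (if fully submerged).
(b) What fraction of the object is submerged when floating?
(a) W=rho_obj*g*V=720*9.81*0.053=374.3 N; F_B(max)=rho*g*V=1055*9.81*0.053=548.5 N
(b) Floating fraction=rho_obj/rho=720/1055=0.682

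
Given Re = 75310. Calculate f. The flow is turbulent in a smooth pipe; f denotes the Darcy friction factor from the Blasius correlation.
Formula: f = \frac{0.316}{Re^{0.25}}
f = 0.316/75310^0.25 = 0.01908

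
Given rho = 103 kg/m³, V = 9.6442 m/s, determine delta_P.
Formula: V = \sqrt{\frac{2 \Delta P}{\rho}}
Substituting knowns: 9.6442 = √(2·(delta_P·1000)/103)
Solving for delta_P: delta_P = 9.6442²·103/2/1000 = 4.79 kPa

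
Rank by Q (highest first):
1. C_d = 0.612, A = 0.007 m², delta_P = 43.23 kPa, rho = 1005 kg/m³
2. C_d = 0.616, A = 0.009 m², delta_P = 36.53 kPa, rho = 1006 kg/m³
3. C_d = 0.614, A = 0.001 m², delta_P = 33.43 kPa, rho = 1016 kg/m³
Case 1: Q = 39.74 L/s
Case 2: Q = 47.25 L/s
Case 3: Q = 4.981 L/s
Ranking (highest first): 2, 1, 3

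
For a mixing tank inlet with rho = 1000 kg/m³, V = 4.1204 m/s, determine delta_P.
Formula: V = \sqrt{\frac{2 \Delta P}{\rho}}
Substituting knowns: 4.1204 = √(2·(delta_P·1000)/1000)
Solving for delta_P: delta_P = 4.1204²·1000/2/1000 = 8.489 kPa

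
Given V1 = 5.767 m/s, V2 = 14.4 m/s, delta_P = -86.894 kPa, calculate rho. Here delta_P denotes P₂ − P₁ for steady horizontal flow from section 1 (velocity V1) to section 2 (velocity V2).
Formula: \Delta P = \frac{1}{2} \rho (V_1^2 - V_2^2)
Substituting knowns: -86.894 = 0.5·rho·(5.767² − 14.4²)/1000
Solving for rho: rho = 2·(-86.894·1000)/(5.767² − 14.4²) = 998.2 kg/m³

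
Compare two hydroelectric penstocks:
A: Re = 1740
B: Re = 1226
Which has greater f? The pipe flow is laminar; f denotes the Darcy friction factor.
f(A) = 0.03678, f(B) = 0.0522. Answer: B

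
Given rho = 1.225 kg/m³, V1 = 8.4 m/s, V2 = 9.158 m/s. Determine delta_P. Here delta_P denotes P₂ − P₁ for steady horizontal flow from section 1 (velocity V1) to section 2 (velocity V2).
Formula: \Delta P = \frac{1}{2} \rho (V_1^2 - V_2^2)
delta_P = 0.5·1.225·(8.4² − 9.158²)/1000 = -0.008152 kPa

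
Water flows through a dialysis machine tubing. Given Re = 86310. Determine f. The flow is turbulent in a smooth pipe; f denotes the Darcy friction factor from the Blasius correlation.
Formula: f = \frac{0.316}{Re^{0.25}}
f = 0.316/86310^0.25 = 0.01844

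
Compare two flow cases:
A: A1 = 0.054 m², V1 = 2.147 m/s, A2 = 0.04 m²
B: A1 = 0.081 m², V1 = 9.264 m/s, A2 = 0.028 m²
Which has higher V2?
V2(A) = 2.898 m/s, V2(B) = 26.8 m/s. Answer: B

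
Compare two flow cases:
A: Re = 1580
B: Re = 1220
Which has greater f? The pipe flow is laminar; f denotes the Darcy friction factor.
f(A) = 0.04051, f(B) = 0.05246. Answer: B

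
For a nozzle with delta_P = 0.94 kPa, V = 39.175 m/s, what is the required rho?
Formula: V = \sqrt{\frac{2 \Delta P}{\rho}}
Substituting knowns: 39.175 = √(2·(0.94·1000)/rho)
Solving for rho: rho = 2·(0.94·1000)/39.175² = 1.225 kg/m³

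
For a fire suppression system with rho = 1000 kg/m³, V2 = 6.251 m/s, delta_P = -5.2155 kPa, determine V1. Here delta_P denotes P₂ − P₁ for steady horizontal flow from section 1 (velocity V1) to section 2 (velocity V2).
Formula: \Delta P = \frac{1}{2} \rho (V_1^2 - V_2^2)
Substituting knowns: -5.2155 = 0.5·1000·(V1² − 6.251²)/1000
Solving for V1: V1 = √(6.251² + 2·(-5.2155·1000)/1000) = 5.352 m/s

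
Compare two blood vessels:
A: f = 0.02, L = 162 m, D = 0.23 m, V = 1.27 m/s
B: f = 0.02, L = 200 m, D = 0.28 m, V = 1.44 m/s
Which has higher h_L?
h_L(A) = 1.158 m, h_L(B) = 1.51 m. Answer: B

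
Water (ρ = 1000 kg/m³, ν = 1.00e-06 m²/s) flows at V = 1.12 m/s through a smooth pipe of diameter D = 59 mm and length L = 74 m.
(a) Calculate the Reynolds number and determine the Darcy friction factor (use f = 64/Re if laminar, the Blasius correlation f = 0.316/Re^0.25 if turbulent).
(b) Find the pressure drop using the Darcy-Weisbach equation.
(a) Re = V·D/ν = 1.12·0.059/1.00e-06 = 66080 → turbulent (Re > 4000); f = 0.316/Re^0.25 = 0.316/66080^0.25 = 0.019709
(b) Darcy-Weisbach: ΔP = f·(L/D)·½ρV²/1000 = 0.019709·(74/0.059)·½·1000·1.12²/1000 = 15.5 kPa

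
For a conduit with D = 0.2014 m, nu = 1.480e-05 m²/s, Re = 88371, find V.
Formula: Re = \frac{V D}{\nu}
Substituting knowns: 88371 = V·0.2014/1.480e-05
Solving for V: V = 88371·1.480e-05/0.2014 = 6.494 m/s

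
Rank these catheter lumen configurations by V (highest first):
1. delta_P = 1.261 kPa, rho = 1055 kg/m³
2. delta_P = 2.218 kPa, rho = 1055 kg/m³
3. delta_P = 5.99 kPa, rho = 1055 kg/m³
Case 1: V = 1.546 m/s
Case 2: V = 2.051 m/s
Case 3: V = 3.37 m/s
Ranking (highest first): 3, 2, 1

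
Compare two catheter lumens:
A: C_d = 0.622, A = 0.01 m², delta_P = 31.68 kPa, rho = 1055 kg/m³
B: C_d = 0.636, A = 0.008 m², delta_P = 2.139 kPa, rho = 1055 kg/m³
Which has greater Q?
Q(A) = 48.2 L/s, Q(B) = 10.25 L/s. Answer: A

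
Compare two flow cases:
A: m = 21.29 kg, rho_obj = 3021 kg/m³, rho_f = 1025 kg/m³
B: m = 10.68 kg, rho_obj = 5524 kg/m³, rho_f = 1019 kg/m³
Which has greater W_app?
W_app(A) = 138 N, W_app(B) = 85.44 N. Answer: A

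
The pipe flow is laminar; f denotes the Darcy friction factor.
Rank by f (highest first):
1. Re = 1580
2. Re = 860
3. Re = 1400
Case 1: f = 0.04051
Case 2: f = 0.07442
Case 3: f = 0.04571
Ranking (highest first): 2, 3, 1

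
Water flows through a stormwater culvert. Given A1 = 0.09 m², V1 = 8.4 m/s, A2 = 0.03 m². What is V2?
Formula: V_2 = \frac{A_1 V_1}{A_2}
V2 = 0.09·8.4/0.03 = 25.2 m/s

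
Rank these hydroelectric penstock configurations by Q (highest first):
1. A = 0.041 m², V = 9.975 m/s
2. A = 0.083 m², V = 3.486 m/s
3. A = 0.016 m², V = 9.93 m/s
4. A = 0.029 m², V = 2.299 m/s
Case 1: Q = 409 L/s
Case 2: Q = 289.3 L/s
Case 3: Q = 158.9 L/s
Case 4: Q = 66.67 L/s
Ranking (highest first): 1, 2, 3, 4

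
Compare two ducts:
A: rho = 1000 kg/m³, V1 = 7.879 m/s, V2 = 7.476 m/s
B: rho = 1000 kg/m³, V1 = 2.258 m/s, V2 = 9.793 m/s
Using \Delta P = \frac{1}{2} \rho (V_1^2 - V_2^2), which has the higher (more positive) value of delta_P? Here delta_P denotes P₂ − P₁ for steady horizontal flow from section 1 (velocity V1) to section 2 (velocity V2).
delta_P(A) = 3.094 kPa, delta_P(B) = -45.4 kPa. Answer: A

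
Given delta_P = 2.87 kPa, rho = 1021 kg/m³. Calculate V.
Formula: V = \sqrt{\frac{2 \Delta P}{\rho}}
V = √(2·(2.87·1000)/1021) = 2.371 m/s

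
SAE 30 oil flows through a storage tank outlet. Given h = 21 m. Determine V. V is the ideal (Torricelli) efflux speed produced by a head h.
Formula: V = \sqrt{2 g h}
V = √(2·9.81·21) = 20.3 m/s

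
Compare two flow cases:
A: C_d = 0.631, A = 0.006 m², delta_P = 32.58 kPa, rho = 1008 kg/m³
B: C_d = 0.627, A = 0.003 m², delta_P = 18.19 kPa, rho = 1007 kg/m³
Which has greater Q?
Q(A) = 30.44 L/s, Q(B) = 11.31 L/s. Answer: A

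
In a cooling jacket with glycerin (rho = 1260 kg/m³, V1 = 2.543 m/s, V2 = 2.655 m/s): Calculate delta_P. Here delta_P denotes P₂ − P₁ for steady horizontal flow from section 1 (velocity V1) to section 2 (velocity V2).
Formula: \Delta P = \frac{1}{2} \rho (V_1^2 - V_2^2)
delta_P = 0.5·1260·(2.543² − 2.655²)/1000 = -0.3668 kPa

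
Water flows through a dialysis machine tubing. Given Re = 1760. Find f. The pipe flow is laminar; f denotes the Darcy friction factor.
Formula: f = \frac{64}{Re}
f = 64/1760 = 0.03636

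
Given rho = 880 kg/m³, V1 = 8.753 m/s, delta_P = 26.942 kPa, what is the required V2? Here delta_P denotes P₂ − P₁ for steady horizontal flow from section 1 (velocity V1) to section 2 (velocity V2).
Formula: \Delta P = \frac{1}{2} \rho (V_1^2 - V_2^2)
Substituting knowns: 26.942 = 0.5·880·(8.753² − V2²)/1000
Solving for V2: V2 = √(8.753² − 2·(26.942·1000)/880) = 3.922 m/s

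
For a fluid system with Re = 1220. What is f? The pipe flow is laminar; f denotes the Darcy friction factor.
Formula: f = \frac{64}{Re}
f = 64/1220 = 0.05246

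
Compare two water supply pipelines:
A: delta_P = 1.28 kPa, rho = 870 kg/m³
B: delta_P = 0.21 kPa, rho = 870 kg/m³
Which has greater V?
V(A) = 1.715 m/s, V(B) = 0.6948 m/s. Answer: A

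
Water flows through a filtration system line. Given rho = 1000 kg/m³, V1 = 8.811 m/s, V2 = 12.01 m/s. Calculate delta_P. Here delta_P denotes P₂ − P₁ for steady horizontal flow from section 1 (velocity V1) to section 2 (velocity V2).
Formula: \Delta P = \frac{1}{2} \rho (V_1^2 - V_2^2)
delta_P = 0.5·1000·(8.811² − 12.01²)/1000 = -33.3 kPa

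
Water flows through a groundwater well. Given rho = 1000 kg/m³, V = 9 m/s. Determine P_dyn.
Formula: P_{dyn} = \frac{1}{2} \rho V^2
P_dyn = 0.5·1000·9²/1000 = 40.5 kPa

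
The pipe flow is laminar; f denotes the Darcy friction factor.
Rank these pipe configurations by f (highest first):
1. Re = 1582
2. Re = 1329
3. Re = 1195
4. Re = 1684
Case 1: f = 0.04046
Case 2: f = 0.04816
Case 3: f = 0.05356
Case 4: f = 0.038
Ranking (highest first): 3, 2, 1, 4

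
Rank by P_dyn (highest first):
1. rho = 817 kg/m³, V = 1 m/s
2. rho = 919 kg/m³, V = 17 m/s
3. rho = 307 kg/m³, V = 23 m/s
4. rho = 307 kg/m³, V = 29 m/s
Case 1: P_dyn = 0.4085 kPa
Case 2: P_dyn = 132.8 kPa
Case 3: P_dyn = 81.2 kPa
Case 4: P_dyn = 129.1 kPa
Ranking (highest first): 2, 4, 3, 1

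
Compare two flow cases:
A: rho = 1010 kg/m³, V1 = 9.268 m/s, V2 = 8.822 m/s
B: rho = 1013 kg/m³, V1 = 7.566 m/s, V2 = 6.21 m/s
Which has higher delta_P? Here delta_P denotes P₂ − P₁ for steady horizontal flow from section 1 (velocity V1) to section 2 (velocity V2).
delta_P(A) = 4.074 kPa, delta_P(B) = 9.462 kPa. Answer: B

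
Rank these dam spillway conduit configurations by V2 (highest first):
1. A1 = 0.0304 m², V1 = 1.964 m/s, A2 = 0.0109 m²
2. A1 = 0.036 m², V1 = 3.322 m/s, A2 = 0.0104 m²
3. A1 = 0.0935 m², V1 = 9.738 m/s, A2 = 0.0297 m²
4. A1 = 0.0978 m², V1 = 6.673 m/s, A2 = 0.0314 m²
Case 1: V2 = 5.478 m/s
Case 2: V2 = 11.5 m/s
Case 3: V2 = 30.66 m/s
Case 4: V2 = 20.78 m/s
Ranking (highest first): 3, 4, 2, 1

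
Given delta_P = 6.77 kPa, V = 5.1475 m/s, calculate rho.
Formula: V = \sqrt{\frac{2 \Delta P}{\rho}}
Substituting knowns: 5.1475 = √(2·(6.77·1000)/rho)
Solving for rho: rho = 2·(6.77·1000)/5.1475² = 511 kg/m³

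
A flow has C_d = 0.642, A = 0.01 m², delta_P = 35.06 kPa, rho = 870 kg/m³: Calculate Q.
Formula: Q = C_d A \sqrt{\frac{2 \Delta P}{\rho}}
Q = 0.642·0.01·√(2·(35.06·1000)/870)·1000 = 57.64 L/s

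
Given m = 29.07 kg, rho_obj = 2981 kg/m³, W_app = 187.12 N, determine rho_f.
Formula: W_{app} = mg\left(1 - \frac{\rho_f}{\rho_{obj}}\right)
Substituting knowns: 187.12 = 29.07·9.81·(1 − rho_f/2981)
Solving for rho_f: rho_f = 2981·(1 − 187.12/(29.07·9.81)) = 1025 kg/m³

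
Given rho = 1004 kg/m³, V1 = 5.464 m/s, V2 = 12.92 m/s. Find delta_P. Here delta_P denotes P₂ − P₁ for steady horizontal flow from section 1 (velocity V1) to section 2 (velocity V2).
Formula: \Delta P = \frac{1}{2} \rho (V_1^2 - V_2^2)
delta_P = 0.5·1004·(5.464² − 12.92²)/1000 = -68.81 kPa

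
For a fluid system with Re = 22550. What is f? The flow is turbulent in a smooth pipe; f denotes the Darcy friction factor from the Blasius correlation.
Formula: f = \frac{0.316}{Re^{0.25}}
f = 0.316/22550^0.25 = 0.02579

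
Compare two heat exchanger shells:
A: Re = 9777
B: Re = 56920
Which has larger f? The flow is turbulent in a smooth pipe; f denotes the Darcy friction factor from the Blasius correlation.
f(A) = 0.03178, f(B) = 0.02046. Answer: A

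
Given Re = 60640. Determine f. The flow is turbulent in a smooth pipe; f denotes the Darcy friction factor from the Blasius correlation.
Formula: f = \frac{0.316}{Re^{0.25}}
f = 0.316/60640^0.25 = 0.02014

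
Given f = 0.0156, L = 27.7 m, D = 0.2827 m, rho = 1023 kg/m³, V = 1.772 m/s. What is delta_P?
Formula: \Delta P = f \frac{L}{D} \frac{\rho V^2}{2}
delta_P = 0.0156·(27.7/0.2827)·0.5·1023·1.772²/1000 = 2.455 kPa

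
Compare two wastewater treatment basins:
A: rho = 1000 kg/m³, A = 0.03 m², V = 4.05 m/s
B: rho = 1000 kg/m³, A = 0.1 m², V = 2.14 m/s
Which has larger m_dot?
m_dot(A) = 121.5 kg/s, m_dot(B) = 214 kg/s. Answer: B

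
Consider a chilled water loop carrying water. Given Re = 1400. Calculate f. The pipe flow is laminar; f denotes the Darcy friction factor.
Formula: f = \frac{64}{Re}
f = 64/1400 = 0.04571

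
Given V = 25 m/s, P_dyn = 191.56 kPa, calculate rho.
Formula: P_{dyn} = \frac{1}{2} \rho V^2
Substituting knowns: 191.56 = 0.5·rho·25²/1000
Solving for rho: rho = 2·(191.56·1000)/25² = 613 kg/m³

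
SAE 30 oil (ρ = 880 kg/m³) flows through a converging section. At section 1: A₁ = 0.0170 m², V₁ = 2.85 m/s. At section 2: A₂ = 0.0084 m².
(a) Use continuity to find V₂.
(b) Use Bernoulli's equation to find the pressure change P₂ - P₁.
(a) Continuity: A₁V₁=A₂V₂ -> V₂=A₁V₁/A₂=0.0170*2.85/0.0084=5.77 m/s
(b) Bernoulli: P₂-P₁=0.5*rho*(V₁^2-V₂^2)/1000=0.5*880*(2.85^2-5.77^2)/1000=-11.07 kPa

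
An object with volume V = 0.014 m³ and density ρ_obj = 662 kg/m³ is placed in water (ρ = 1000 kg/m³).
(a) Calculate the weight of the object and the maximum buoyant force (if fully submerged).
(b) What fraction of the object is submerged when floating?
(a) W=rho_obj*g*V=662*9.81*0.014=90.9 N; F_B(max)=rho*g*V=1000*9.81*0.014=137.3 N
(b) Floating fraction=rho_obj/rho=662/1000=0.662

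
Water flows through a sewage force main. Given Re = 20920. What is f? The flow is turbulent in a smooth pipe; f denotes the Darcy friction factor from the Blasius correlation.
Formula: f = \frac{0.316}{Re^{0.25}}
f = 0.316/20920^0.25 = 0.02628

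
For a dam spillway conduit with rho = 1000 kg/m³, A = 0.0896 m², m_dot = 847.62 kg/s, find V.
Formula: \dot{m} = \rho A V
Substituting knowns: 847.62 = 1000·0.0896·V
Solving for V: V = 847.62/(1000·0.0896) = 9.46 m/s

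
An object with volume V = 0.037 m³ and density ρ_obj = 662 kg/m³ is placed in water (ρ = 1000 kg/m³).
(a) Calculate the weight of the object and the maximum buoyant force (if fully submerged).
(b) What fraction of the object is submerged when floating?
(a) W=rho_obj*g*V=662*9.81*0.037=240.3 N; F_B(max)=rho*g*V=1000*9.81*0.037=363.0 N
(b) Floating fraction=rho_obj/rho=662/1000=0.662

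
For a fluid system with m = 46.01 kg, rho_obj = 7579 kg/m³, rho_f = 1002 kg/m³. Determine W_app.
Formula: W_{app} = mg\left(1 - \frac{\rho_f}{\rho_{obj}}\right)
W_app = 46.01·9.81·(1 − 1002/7579) = 391.7 N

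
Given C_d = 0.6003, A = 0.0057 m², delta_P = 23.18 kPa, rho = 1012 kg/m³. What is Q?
Formula: Q = C_d A \sqrt{\frac{2 \Delta P}{\rho}}
Q = 0.6003·0.0057·√(2·(23.18·1000)/1012)·1000 = 23.16 L/s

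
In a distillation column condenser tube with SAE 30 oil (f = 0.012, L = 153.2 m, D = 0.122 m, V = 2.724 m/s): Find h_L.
Formula: h_L = f \frac{L}{D} \frac{V^2}{2g}
h_L = 0.012·(153.2/0.122)·2.724²/(2·9.81) = 5.699 m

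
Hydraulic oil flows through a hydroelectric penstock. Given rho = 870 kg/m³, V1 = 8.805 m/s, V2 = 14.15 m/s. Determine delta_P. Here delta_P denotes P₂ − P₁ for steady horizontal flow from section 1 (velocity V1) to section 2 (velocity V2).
Formula: \Delta P = \frac{1}{2} \rho (V_1^2 - V_2^2)
delta_P = 0.5·870·(8.805² − 14.15²)/1000 = -53.37 kPa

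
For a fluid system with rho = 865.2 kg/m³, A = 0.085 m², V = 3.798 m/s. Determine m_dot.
Formula: \dot{m} = \rho A V
m_dot = 865.2·0.085·3.798 = 279.3 kg/s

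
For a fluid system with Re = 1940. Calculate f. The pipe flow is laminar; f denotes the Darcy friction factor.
Formula: f = \frac{64}{Re}
f = 64/1940 = 0.03299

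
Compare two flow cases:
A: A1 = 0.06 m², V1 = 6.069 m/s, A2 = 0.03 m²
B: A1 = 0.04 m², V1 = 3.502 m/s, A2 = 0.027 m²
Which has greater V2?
V2(A) = 12.14 m/s, V2(B) = 5.188 m/s. Answer: A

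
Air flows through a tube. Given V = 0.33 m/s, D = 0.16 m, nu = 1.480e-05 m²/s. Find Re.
Formula: Re = \frac{V D}{\nu}
Re = 0.33·0.16/1.480e-05 = 3568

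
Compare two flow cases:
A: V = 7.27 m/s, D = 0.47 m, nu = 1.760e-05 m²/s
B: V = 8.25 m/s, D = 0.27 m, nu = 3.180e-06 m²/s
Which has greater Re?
Re(A) = 194142, Re(B) = 700472. Answer: B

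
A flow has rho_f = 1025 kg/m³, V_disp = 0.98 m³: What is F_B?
Formula: F_B = \rho_f g V_{disp}
F_B = 1025·9.81·0.98 = 9854 N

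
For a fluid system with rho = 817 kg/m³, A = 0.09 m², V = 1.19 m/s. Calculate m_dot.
Formula: \dot{m} = \rho A V
m_dot = 817·0.09·1.19 = 87.5 kg/s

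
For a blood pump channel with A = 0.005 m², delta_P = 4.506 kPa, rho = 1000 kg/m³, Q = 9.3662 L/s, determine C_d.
Formula: Q = C_d A \sqrt{\frac{2 \Delta P}{\rho}}
Substituting knowns: 9.3662 = C_d·0.005·√(2·(4.506·1000)/1000)·1000
Solving for C_d: C_d = (9.3662/1000)/(0.005·√(2·(4.506·1000)/1000)) = 0.624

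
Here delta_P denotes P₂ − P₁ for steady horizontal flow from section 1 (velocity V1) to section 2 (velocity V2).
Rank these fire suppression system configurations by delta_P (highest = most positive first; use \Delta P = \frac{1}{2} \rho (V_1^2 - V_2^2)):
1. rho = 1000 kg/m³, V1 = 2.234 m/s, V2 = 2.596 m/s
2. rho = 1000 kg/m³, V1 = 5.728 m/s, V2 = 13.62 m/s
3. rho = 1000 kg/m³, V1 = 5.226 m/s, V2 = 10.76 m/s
Case 1: delta_P = -0.8742 kPa
Case 2: delta_P = -76.35 kPa
Case 3: delta_P = -44.23 kPa
Ranking (highest first): 1, 3, 2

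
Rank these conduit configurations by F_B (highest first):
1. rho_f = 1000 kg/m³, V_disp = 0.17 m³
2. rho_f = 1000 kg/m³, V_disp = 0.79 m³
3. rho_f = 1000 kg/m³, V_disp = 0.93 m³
Case 1: F_B = 1668 N
Case 2: F_B = 7750 N
Case 3: F_B = 9123 N
Ranking (highest first): 3, 2, 1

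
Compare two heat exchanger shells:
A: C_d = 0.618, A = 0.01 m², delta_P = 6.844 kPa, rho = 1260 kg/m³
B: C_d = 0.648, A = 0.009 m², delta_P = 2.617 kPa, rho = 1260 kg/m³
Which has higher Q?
Q(A) = 20.37 L/s, Q(B) = 11.89 L/s. Answer: A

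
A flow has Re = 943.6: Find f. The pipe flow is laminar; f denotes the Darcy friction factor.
Formula: f = \frac{64}{Re}
f = 64/943.6 = 0.06783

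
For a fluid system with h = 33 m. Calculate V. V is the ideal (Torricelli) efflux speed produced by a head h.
Formula: V = \sqrt{2 g h}
V = √(2·9.81·33) = 25.45 m/s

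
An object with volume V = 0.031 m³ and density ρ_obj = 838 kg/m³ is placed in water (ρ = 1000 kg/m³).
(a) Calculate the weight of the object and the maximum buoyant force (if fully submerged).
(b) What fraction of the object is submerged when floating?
(a) W=rho_obj*g*V=838*9.81*0.031=254.8 N; F_B(max)=rho*g*V=1000*9.81*0.031=304.1 N
(b) Floating fraction=rho_obj/rho=838/1000=0.838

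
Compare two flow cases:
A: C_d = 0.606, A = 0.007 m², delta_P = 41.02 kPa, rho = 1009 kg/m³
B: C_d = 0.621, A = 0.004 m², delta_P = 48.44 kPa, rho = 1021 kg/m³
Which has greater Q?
Q(A) = 38.25 L/s, Q(B) = 24.2 L/s. Answer: A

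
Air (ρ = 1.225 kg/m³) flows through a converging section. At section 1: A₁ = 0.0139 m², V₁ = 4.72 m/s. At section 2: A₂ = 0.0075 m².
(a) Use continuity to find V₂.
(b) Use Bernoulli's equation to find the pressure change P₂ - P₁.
(a) Continuity: A₁V₁=A₂V₂ -> V₂=A₁V₁/A₂=0.0139*4.72/0.0075=8.75 m/s
(b) Bernoulli: P₂-P₁=0.5*rho*(V₁^2-V₂^2)/1000=0.5*1.225*(4.72^2-8.75^2)/1000=-0.03325 kPa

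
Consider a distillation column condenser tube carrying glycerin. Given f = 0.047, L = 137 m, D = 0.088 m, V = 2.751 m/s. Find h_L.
Formula: h_L = f \frac{L}{D} \frac{V^2}{2g}
h_L = 0.047·(137/0.088)·2.751²/(2·9.81) = 28.22 m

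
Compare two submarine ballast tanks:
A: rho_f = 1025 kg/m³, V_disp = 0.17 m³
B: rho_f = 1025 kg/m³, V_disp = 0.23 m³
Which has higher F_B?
F_B(A) = 1709 N, F_B(B) = 2313 N. Answer: B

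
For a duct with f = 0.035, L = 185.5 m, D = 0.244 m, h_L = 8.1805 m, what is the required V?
Formula: h_L = f \frac{L}{D} \frac{V^2}{2g}
Substituting knowns: 8.1805 = 0.035·(185.5/0.244)·V²/(2·9.81)
Solving for V: V = √(8.1805·2·9.81/(0.035·(185.5/0.244))) = 2.456 m/s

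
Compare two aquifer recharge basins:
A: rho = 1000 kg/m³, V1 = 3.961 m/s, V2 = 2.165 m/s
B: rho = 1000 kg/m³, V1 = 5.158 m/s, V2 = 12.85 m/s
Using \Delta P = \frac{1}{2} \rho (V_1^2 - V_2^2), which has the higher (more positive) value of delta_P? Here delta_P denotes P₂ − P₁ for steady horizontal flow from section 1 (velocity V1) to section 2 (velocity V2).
delta_P(A) = 5.501 kPa, delta_P(B) = -69.26 kPa. Answer: A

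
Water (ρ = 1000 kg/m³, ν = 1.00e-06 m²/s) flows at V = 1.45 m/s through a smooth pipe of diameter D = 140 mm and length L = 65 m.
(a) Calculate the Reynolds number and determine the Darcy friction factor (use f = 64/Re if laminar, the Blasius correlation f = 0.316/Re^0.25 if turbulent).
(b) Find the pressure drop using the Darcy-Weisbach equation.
(a) Re = V·D/ν = 1.45·0.14/1.00e-06 = 203000 → turbulent (Re > 4000); f = 0.316/Re^0.25 = 0.316/203000^0.25 = 0.014887 (Blasius is strictly valid for Re ≲ 1e5; used here as the smooth-pipe estimate the problem specifies)
(b) Darcy-Weisbach: ΔP = f·(L/D)·½ρV²/1000 = 0.014887·(65/0.140)·½·1000·1.45²/1000 = 7.266 kPa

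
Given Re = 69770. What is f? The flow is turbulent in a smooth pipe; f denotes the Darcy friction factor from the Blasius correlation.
Formula: f = \frac{0.316}{Re^{0.25}}
f = 0.316/69770^0.25 = 0.01944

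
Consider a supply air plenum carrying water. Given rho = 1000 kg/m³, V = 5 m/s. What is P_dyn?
Formula: P_{dyn} = \frac{1}{2} \rho V^2
P_dyn = 0.5·1000·5²/1000 = 12.5 kPa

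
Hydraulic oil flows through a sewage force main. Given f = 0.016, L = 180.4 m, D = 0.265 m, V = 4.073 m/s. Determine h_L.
Formula: h_L = f \frac{L}{D} \frac{V^2}{2g}
h_L = 0.016·(180.4/0.265)·4.073²/(2·9.81) = 9.21 m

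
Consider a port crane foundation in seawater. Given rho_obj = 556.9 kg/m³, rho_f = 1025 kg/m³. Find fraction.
Formula: f_{sub} = \frac{\rho_{obj}}{\rho_f}
fraction = 556.9/1025 = 0.5433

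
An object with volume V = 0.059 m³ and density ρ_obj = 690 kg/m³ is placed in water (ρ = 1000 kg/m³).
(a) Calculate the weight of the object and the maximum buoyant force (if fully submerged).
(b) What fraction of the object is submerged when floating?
(a) W=rho_obj*g*V=690*9.81*0.059=399.4 N; F_B(max)=rho*g*V=1000*9.81*0.059=578.8 N
(b) Floating fraction=rho_obj/rho=690/1000=0.690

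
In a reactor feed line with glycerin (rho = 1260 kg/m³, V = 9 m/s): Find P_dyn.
Formula: P_{dyn} = \frac{1}{2} \rho V^2
P_dyn = 0.5·1260·9²/1000 = 51.03 kPa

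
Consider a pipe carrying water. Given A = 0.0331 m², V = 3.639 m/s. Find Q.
Formula: Q = A V
Q = 0.0331·3.639·1000 = 120.5 L/s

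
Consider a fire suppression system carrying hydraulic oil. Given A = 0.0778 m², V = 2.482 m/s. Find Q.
Formula: Q = A V
Q = 0.0778·2.482·1000 = 193.1 L/s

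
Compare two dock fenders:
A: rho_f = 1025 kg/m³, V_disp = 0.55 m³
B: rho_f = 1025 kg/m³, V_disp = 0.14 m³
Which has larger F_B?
F_B(A) = 5530 N, F_B(B) = 1408 N. Answer: A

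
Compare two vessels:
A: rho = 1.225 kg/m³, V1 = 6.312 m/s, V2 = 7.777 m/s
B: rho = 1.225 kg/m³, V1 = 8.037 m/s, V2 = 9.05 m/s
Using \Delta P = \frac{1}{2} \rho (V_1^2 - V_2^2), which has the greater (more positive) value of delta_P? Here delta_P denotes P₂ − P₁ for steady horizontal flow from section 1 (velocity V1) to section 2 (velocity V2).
delta_P(A) = -0.01264 kPa, delta_P(B) = -0.0106 kPa. Answer: B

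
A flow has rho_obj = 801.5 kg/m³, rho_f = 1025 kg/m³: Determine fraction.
Formula: f_{sub} = \frac{\rho_{obj}}{\rho_f}
fraction = 801.5/1025 = 0.782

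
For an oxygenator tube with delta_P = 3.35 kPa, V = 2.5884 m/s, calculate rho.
Formula: V = \sqrt{\frac{2 \Delta P}{\rho}}
Substituting knowns: 2.5884 = √(2·(3.35·1000)/rho)
Solving for rho: rho = 2·(3.35·1000)/2.5884² = 1000 kg/m³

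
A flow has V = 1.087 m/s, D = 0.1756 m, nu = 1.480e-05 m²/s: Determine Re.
Formula: Re = \frac{V D}{\nu}
Re = 1.087·0.1756/1.480e-05 = 12897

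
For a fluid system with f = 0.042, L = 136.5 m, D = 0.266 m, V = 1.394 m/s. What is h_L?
Formula: h_L = f \frac{L}{D} \frac{V^2}{2g}
h_L = 0.042·(136.5/0.266)·1.394²/(2·9.81) = 2.135 m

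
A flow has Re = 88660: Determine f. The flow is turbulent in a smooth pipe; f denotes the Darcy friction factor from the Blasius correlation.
Formula: f = \frac{0.316}{Re^{0.25}}
f = 0.316/88660^0.25 = 0.01831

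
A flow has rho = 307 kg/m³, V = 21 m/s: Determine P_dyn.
Formula: P_{dyn} = \frac{1}{2} \rho V^2
P_dyn = 0.5·307·21²/1000 = 67.69 kPa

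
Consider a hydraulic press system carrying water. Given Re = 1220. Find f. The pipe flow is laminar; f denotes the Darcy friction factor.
Formula: f = \frac{64}{Re}
f = 64/1220 = 0.05246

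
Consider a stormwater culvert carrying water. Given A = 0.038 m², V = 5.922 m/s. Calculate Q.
Formula: Q = A V
Q = 0.038·5.922·1000 = 225 L/s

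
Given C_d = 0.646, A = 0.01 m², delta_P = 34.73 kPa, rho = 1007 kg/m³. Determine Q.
Formula: Q = C_d A \sqrt{\frac{2 \Delta P}{\rho}}
Q = 0.646·0.01·√(2·(34.73·1000)/1007)·1000 = 53.65 L/s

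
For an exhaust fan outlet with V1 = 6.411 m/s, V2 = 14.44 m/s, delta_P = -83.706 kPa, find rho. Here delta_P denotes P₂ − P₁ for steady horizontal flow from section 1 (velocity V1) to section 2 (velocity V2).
Formula: \Delta P = \frac{1}{2} \rho (V_1^2 - V_2^2)
Substituting knowns: -83.706 = 0.5·rho·(6.411² − 14.44²)/1000
Solving for rho: rho = 2·(-83.706·1000)/(6.411² − 14.44²) = 1000 kg/m³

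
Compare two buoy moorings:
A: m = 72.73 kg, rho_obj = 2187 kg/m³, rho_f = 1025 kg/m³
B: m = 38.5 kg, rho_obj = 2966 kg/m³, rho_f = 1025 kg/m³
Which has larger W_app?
W_app(A) = 379.1 N, W_app(B) = 247.2 N. Answer: A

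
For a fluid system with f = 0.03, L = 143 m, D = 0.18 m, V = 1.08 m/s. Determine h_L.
Formula: h_L = f \frac{L}{D} \frac{V^2}{2g}
h_L = 0.03·(143/0.18)·1.08²/(2·9.81) = 1.417 m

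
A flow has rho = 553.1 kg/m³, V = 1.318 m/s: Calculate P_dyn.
Formula: P_{dyn} = \frac{1}{2} \rho V^2
P_dyn = 0.5·553.1·1.318²/1000 = 0.4804 kPa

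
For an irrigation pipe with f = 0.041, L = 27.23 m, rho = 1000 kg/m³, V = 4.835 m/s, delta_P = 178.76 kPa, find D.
Formula: \Delta P = f \frac{L}{D} \frac{\rho V^2}{2}
Substituting knowns: 178.76 = 0.041·(27.23/D)·0.5·1000·4.835²/1000
Solving for D: D = 0.041·27.23·0.5·1000·4.835²/(178.76·1000) = 0.073 m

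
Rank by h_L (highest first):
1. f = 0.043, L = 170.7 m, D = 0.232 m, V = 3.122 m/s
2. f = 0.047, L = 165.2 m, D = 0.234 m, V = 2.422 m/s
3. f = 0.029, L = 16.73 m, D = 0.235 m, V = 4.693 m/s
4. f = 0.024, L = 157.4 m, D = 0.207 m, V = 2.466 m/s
Case 1: h_L = 15.72 m
Case 2: h_L = 9.921 m
Case 3: h_L = 2.318 m
Case 4: h_L = 5.656 m
Ranking (highest first): 1, 2, 4, 3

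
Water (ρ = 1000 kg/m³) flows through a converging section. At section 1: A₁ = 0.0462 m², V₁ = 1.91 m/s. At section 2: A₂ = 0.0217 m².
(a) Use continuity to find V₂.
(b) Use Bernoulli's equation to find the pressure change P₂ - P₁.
(a) Continuity: A₁V₁=A₂V₂ -> V₂=A₁V₁/A₂=0.0462*1.91/0.0217=4.07 m/s
(b) Bernoulli: P₂-P₁=0.5*rho*(V₁^2-V₂^2)/1000=0.5*1000*(1.91^2-4.07^2)/1000=-6.458 kPa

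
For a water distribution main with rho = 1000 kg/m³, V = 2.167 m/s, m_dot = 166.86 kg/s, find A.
Formula: \dot{m} = \rho A V
Substituting knowns: 166.86 = 1000·A·2.167
Solving for A: A = 166.86/(1000·2.167) = 0.077 m²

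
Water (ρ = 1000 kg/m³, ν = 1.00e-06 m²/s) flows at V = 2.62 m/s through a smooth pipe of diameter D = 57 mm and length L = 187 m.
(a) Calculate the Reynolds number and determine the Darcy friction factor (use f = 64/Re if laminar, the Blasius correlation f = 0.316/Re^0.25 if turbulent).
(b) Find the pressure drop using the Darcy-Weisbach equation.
(a) Re = V·D/ν = 2.62·0.057/1.00e-06 = 149340 → turbulent (Re > 4000); f = 0.316/Re^0.25 = 0.316/149340^0.25 = 0.016075 (Blasius is strictly valid for Re ≲ 1e5; used here as the smooth-pipe estimate the problem specifies)
(b) Darcy-Weisbach: ΔP = f·(L/D)·½ρV²/1000 = 0.016075·(187/0.057)·½·1000·2.62²/1000 = 181 kPa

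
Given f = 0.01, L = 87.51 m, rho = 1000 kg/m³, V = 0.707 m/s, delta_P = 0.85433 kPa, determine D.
Formula: \Delta P = f \frac{L}{D} \frac{\rho V^2}{2}
Substituting knowns: 0.85433 = 0.01·(87.51/D)·0.5·1000·0.707²/1000
Solving for D: D = 0.01·87.51·0.5·1000·0.707²/(0.85433·1000) = 0.256 m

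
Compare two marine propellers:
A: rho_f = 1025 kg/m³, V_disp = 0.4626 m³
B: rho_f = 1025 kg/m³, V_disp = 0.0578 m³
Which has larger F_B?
F_B(A) = 4652 N, F_B(B) = 581.2 N. Answer: A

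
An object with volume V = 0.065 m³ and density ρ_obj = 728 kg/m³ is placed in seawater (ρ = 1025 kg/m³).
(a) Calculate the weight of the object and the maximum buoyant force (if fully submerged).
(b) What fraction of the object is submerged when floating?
(a) W=rho_obj*g*V=728*9.81*0.065=464.2 N; F_B(max)=rho*g*V=1025*9.81*0.065=653.6 N
(b) Floating fraction=rho_obj/rho=728/1025=0.710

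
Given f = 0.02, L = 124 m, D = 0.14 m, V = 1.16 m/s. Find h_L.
Formula: h_L = f \frac{L}{D} \frac{V^2}{2g}
h_L = 0.02·(124/0.14)·1.16²/(2·9.81) = 1.215 m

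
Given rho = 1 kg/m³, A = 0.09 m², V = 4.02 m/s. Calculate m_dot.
Formula: \dot{m} = \rho A V
m_dot = 1·0.09·4.02 = 0.3618 kg/s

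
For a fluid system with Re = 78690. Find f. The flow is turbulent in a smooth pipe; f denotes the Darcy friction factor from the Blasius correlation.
Formula: f = \frac{0.316}{Re^{0.25}}
f = 0.316/78690^0.25 = 0.01887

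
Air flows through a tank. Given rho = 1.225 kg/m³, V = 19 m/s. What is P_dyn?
Formula: P_{dyn} = \frac{1}{2} \rho V^2
P_dyn = 0.5·1.225·19²/1000 = 0.2211 kPa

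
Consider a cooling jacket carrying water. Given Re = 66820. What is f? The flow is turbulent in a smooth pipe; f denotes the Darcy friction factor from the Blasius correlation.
Formula: f = \frac{0.316}{Re^{0.25}}
f = 0.316/66820^0.25 = 0.01965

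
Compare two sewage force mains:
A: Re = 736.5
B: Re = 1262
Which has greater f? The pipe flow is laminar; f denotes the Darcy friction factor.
f(A) = 0.0869, f(B) = 0.05071. Answer: A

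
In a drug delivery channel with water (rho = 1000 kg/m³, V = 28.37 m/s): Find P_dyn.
Formula: P_{dyn} = \frac{1}{2} \rho V^2
P_dyn = 0.5·1000·28.37²/1000 = 402.4 kPa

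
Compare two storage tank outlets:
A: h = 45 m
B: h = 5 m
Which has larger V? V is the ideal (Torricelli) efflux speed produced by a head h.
V(A) = 29.71 m/s, V(B) = 9.905 m/s. Answer: A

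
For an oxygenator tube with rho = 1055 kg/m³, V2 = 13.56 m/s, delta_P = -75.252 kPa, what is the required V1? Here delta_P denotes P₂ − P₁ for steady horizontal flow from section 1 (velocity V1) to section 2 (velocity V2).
Formula: \Delta P = \frac{1}{2} \rho (V_1^2 - V_2^2)
Substituting knowns: -75.252 = 0.5·1055·(V1² − 13.56²)/1000
Solving for V1: V1 = √(13.56² + 2·(-75.252·1000)/1055) = 6.42 m/s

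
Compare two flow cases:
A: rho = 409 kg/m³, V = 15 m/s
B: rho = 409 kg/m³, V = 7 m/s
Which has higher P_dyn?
P_dyn(A) = 46.01 kPa, P_dyn(B) = 10.02 kPa. Answer: A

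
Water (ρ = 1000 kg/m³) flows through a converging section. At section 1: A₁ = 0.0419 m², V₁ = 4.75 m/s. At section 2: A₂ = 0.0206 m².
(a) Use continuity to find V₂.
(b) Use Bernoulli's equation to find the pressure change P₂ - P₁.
(a) Continuity: A₁V₁=A₂V₂ -> V₂=A₁V₁/A₂=0.0419*4.75/0.0206=9.66 m/s
(b) Bernoulli: P₂-P₁=0.5*rho*(V₁^2-V₂^2)/1000=0.5*1000*(4.75^2-9.66^2)/1000=-35.38 kPa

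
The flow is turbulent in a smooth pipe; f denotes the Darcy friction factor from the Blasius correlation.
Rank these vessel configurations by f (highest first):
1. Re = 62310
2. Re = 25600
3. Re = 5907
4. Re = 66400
Case 1: f = 0.02
Case 2: f = 0.02498
Case 3: f = 0.03605
Case 4: f = 0.01969
Ranking (highest first): 3, 2, 1, 4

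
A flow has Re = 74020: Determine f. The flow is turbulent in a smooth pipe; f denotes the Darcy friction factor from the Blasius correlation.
Formula: f = \frac{0.316}{Re^{0.25}}
f = 0.316/74020^0.25 = 0.01916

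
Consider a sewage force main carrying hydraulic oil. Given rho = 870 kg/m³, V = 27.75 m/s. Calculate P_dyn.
Formula: P_{dyn} = \frac{1}{2} \rho V^2
P_dyn = 0.5·870·27.75²/1000 = 335 kPa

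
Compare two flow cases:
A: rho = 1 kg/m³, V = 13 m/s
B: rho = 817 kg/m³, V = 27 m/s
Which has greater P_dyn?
P_dyn(A) = 0.0845 kPa, P_dyn(B) = 297.8 kPa. Answer: B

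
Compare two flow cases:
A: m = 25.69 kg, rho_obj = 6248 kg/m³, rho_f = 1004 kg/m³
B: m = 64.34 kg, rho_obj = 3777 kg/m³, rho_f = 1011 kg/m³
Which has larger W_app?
W_app(A) = 211.5 N, W_app(B) = 462.2 N. Answer: B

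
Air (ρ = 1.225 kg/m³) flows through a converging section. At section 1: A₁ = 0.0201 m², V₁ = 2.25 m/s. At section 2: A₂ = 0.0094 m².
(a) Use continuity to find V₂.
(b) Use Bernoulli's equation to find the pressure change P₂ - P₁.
(a) Continuity: A₁V₁=A₂V₂ -> V₂=A₁V₁/A₂=0.0201*2.25/0.0094=4.81 m/s
(b) Bernoulli: P₂-P₁=0.5*rho*(V₁^2-V₂^2)/1000=0.5*1.225*(2.25^2-4.81^2)/1000=-0.01107 kPa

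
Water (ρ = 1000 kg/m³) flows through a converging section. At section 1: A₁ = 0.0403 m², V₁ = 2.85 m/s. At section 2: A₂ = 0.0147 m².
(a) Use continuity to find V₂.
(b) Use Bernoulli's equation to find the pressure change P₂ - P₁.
(a) Continuity: A₁V₁=A₂V₂ -> V₂=A₁V₁/A₂=0.0403*2.85/0.0147=7.81 m/s
(b) Bernoulli: P₂-P₁=0.5*rho*(V₁^2-V₂^2)/1000=0.5*1000*(2.85^2-7.81^2)/1000=-26.44 kPa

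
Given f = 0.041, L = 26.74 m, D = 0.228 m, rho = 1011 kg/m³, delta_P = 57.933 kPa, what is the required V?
Formula: \Delta P = f \frac{L}{D} \frac{\rho V^2}{2}
Substituting knowns: 57.933 = 0.041·(26.74/0.228)·0.5·1011·V²/1000
Solving for V: V = √((57.933·1000)/(0.041·(26.74/0.228)·0.5·1011)) = 4.882 m/s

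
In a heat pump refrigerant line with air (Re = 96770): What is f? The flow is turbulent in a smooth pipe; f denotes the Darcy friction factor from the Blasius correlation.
Formula: f = \frac{0.316}{Re^{0.25}}
f = 0.316/96770^0.25 = 0.01792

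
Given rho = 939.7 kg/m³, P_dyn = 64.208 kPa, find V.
Formula: P_{dyn} = \frac{1}{2} \rho V^2
Substituting knowns: 64.208 = 0.5·939.7·V²/1000
Solving for V: V = √(2·(64.208·1000)/939.7) = 11.69 m/s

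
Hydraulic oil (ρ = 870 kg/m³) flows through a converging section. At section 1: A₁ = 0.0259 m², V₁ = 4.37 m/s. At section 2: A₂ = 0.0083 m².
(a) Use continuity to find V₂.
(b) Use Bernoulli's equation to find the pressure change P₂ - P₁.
(a) Continuity: A₁V₁=A₂V₂ -> V₂=A₁V₁/A₂=0.0259*4.37/0.0083=13.64 m/s
(b) Bernoulli: P₂-P₁=0.5*rho*(V₁^2-V₂^2)/1000=0.5*870*(4.37^2-13.64^2)/1000=-72.62 kPa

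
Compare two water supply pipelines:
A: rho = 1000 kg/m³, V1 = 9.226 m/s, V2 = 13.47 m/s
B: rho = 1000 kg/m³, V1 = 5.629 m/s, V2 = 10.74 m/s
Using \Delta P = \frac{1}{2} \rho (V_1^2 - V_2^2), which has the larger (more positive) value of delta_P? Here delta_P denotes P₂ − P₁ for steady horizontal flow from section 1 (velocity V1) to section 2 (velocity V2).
delta_P(A) = -48.16 kPa, delta_P(B) = -41.83 kPa. Answer: B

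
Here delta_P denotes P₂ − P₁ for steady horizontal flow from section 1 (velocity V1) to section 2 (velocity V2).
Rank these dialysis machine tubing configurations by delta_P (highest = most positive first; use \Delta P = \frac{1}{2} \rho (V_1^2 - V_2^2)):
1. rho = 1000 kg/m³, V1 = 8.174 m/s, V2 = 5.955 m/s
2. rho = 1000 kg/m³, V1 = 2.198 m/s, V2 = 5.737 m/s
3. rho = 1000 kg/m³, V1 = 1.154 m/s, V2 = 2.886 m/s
Case 1: delta_P = 15.68 kPa
Case 2: delta_P = -14.04 kPa
Case 3: delta_P = -3.499 kPa
Ranking (highest first): 1, 3, 2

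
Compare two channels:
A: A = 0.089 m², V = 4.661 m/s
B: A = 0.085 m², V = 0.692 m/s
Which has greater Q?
Q(A) = 414.8 L/s, Q(B) = 58.82 L/s. Answer: A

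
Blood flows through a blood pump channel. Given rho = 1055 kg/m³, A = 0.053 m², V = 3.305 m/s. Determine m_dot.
Formula: \dot{m} = \rho A V
m_dot = 1055·0.053·3.305 = 184.8 kg/s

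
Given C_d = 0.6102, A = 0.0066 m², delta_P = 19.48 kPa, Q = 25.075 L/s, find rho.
Formula: Q = C_d A \sqrt{\frac{2 \Delta P}{\rho}}
Substituting knowns: 25.075 = 0.6102·0.0066·√(2·(19.48·1000)/rho)·1000
Solving for rho: rho = 2·(19.48·1000)/((25.075/1000)/(0.6102·0.0066))² = 1005 kg/m³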